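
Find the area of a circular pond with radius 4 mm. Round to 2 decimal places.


Shape: circle
Radius r = 4 mm
Formula: A = pi * r^2
r^2 = 4^2 = 16
A = pi * 16
A = 50.27
50.27 mm^2


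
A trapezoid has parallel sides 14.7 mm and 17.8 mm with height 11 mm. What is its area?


Shape: trapezoid
Parallel sides a = 14.7 mm, b = 17.8 mm; Height h = 11 mm
Formula: A = (a + b) * h / 2
a + b = 14.7 + 17.8 = 32.5
A = 32.5 * 11 / 2
A = 357.5 / 2
A = 178.75
178.75 mm^2


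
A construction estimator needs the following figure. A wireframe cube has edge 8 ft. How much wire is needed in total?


Shape: cube
Side s = 8 ft
A cube has 12 edges, all equal.
Formula: total edge length = 12 * s
Total = 12 * 8
Total = 96
96 ft


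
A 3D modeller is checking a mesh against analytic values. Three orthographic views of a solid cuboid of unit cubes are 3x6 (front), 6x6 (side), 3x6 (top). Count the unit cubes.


Orthographic views of a solid rectangular block:
Front view 3 x 6 -> length = 3, height = 6
Side view 6 x 6 -> width = 6, height = 6 (consistent)
Top view 3 x 6 -> confirms length = 3, width = 6
The block is 3 x 6 x 6.
Total unit cubes = 3 * 6 * 6 = 108
108 unit cubes


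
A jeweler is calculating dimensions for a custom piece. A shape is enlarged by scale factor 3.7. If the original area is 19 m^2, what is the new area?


Linear scale factor k = 3.7
Original area = 19 m^2
Rule: under a linear scaling by k, areas scale by k^2.
k^2 = 3.7^2 = 13.69
New area = 19 * 13.69
New area = 260.11
260.11 m^2


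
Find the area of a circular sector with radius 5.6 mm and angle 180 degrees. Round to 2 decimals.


Shape: circular sector
Radius r = 5.6 mm, Angle = 180 degrees
Formula: A = (angle/360) * pi * r^2
r^2 = 31.36
Fraction of circle = 180/360
A = (180/360) * pi * 31.36
A = 15.68 * pi
A = 49.26
49.26 mm^2


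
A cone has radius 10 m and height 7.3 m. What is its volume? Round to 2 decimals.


Shape: cone
Radius r = 10 m, Height h = 7.3 m
Formula: V = (1/3) * pi * r^2 * h
r^2 = 100
pi * r^2 * h = pi * 100 * 7.3 = 730 * pi
V = 730 * pi / 3
V = 764.45
764.45 m^3


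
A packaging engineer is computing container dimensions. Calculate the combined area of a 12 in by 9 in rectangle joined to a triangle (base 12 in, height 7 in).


Composite shape: rectangle + triangle
Rectangle area = 12 * 9 = 108
Triangle area = 0.5 * 12 * 7 = 42
Total = 108 + 42
Total = 150
150 in^2


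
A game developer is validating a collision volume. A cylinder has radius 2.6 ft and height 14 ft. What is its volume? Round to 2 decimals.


Shape: cylinder
Radius r = 2.6 ft, Height h = 14 ft
Formula: V = pi * r^2 * h
r^2 = 6.76
V = pi * 6.76 * 14
V = 94.64 * pi
V = 297.32
297.32 ft^3


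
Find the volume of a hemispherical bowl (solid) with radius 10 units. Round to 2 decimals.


Shape: hemisphere (half of a sphere)
Radius r = 10 units
Formula: V = (1/2) * (4/3) * pi * r^3 = (2/3) * pi * r^3
r^3 = 1000
(2/3) * 1000 = 666.666667
V = 666.666667 * pi
V = 2094.4
2094.4 units^3


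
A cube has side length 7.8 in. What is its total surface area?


Shape: cube
Side s = 7.8 in
A cube has 6 square faces.
Formula: SA = 6 * s^2
s^2 = 60.84
SA = 6 * 60.84
SA = 365.04
365.04 in^2


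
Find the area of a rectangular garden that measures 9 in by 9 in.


Shape: rectangle
Length l = 9 in, Width w = 9 in
Formula: A = l * w
A = 9 * 9
A = 81
81 in^2


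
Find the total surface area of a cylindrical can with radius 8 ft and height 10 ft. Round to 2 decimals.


Shape: closed cylinder
Radius r = 8 ft, Height h = 10 ft
Formula: SA = 2*pi*r^2 + 2*pi*r*h = 2*pi*r*(r + h)
r + h = 18
2 * r * (r + h) = 2 * 8 * 18 = 288
SA = 288 * pi
SA = 904.78
904.78 ft^2


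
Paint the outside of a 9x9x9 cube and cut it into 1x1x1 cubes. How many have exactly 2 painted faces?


Large cube: 9 x 9 x 9, cut into unit cubes.
n = 9, so n - 2 = 7
Cubes with 2 painted faces lie along the edges, excluding corners.
A cube has 12 edges; each contributes (n - 2) = 7 such cubes.
Count = 12 * 7 = 84
84 unit cubes


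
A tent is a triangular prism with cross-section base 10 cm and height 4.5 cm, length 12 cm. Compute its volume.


Shape: triangular prism
Triangle base = 10 cm, triangle height = 4.5 cm, prism length L = 12 cm
Formula: V = (1/2 * b * h_tri) * L
Cross-section area = 0.5 * 10 * 4.5 = 22.5
V = 22.5 * 12
V = 270
270 cm^3


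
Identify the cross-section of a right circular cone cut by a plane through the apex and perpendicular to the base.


Solid: right circular cone
Cutting plane: through the apex and perpendicular to the base
Visualize the intersection of the plane with the solid's surface.
The boundary of the cut region is a isosceles triangle.
isosceles triangle


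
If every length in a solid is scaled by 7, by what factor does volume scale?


Linear scale factor k = 7
Rule: under a linear scaling by k, volumes scale by k^3.
k^3 = 7 * 7 * 7
k^3 = 49 * 7
k^3 = 343
Volume scales by a factor of 343.
343 (dimensionless)


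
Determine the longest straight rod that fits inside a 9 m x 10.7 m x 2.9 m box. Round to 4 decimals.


Shape: rectangular box (space diagonal)
l = 9 m, w = 10.7 m, h = 2.9 m
Visualize: the diagonal of the base, then a right triangle with that diagonal and the height.
Formula: d = sqrt(l^2 + w^2 + h^2)
l^2 + w^2 + h^2 = 81 + 114.49 + 8.41 = 203.9
d = sqrt(203.9)
d = 14.2794
14.2794 m


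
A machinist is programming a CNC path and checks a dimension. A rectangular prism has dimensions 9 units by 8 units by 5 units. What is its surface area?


Shape: rectangular prism
l = 9 units, w = 8 units, h = 5 units
Formula: SA = 2(lw + lh + wh)
lw = 72, lh = 45, wh = 40
lw + lh + wh = 157
SA = 2 * 157
SA = 314
314 units^2


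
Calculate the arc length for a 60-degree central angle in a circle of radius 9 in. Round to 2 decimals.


Shape: circular arc
Radius r = 9 in, Angle = 60 degrees
Formula: L = (angle/360) * 2 * pi * r
2 * pi * r = 18 * pi
L = (60/360) * 18 * pi
L = 3 * pi
L = 9.42
9.42 in


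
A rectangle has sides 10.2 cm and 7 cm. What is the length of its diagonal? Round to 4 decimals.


Shape: rectangle (diagonal via Pythagoras)
Sides: 10.2 cm and 7 cm
Formula: d = sqrt(l^2 + w^2)
l^2 = 104.04, w^2 = 49
l^2 + w^2 = 153.04
d = sqrt(153.04)
d = 12.3709
12.3709 cm


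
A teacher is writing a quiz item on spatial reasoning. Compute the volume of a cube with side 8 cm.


Shape: cube
Side s = 8 cm
Formula: V = s^3
V = 8 * 8 * 8
V = 64 * 8
V = 512
512 cm^3


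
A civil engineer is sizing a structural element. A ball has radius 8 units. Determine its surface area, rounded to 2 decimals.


Shape: sphere
Radius r = 8 units
Formula: SA = 4 * pi * r^2
r^2 = 64
SA = 4 * pi * 64
SA = 256 * pi
SA = 804.25
804.25 units^2


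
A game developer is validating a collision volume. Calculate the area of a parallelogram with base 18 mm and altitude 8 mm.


Shape: parallelogram
Base b = 18 mm, Height h = 8 mm
Formula: A = b * h
A = 18 * 8
A = 144
144 mm^2


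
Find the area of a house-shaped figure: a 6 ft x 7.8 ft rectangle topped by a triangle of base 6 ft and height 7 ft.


Composite shape: rectangle + triangle
Rectangle area = 6 * 7.8 = 46.8
Triangle area = 0.5 * 6 * 7 = 21
Total = 46.8 + 21
Total = 67.8
67.8 ft^2


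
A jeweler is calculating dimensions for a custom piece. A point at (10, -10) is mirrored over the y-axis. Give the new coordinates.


Transformation: reflection
Original point: (10, -10)
Rule for reflection over the y-axis: (x, y) -> (-x, y)
Apply: (10, -10) -> (-10, -10)
(-10, -10)


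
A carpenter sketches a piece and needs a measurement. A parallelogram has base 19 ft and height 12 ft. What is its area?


Shape: parallelogram
Base b = 19 ft, Height h = 12 ft
Formula: A = b * h
A = 19 * 12
A = 228
228 ft^2


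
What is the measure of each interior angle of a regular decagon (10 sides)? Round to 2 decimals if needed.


Shape: regular decagon (10 sides)
Formula: interior angle = (n - 2) * 180 / n
(n - 2) = 8
(n - 2) * 180 = 1440
angle = 1440 / 10
angle = 144
144 degrees


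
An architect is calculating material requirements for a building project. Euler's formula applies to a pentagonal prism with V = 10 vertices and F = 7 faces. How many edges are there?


Polyhedron: pentagonal prism
Euler's formula for convex polyhedra: V - E + F = 2
Given: V = 10 vertices and F = 7 faces
Solve for E:
E = V + F - 2 = 10 + 7 - 2 = 15
15 edges


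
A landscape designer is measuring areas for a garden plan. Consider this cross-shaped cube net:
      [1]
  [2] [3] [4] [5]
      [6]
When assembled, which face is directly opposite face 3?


Net: cross layout. Take square 3 as the base (bottom).
Fold the four squares in the horizontal row up around 3: 2 -> left, 4 -> right, 5 wraps to the top.
Fold 1 and 6 up from 3: 1 -> back, 6 -> front.
Opposite pairs are therefore: (1, 6), (2, 4), (3, 5).
Face 3 is opposite face 5.
face 5


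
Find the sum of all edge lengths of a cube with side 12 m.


Shape: cube
Side s = 12 m
A cube has 12 edges, all equal.
Formula: total edge length = 12 * s
Total = 12 * 12
Total = 144
144 m


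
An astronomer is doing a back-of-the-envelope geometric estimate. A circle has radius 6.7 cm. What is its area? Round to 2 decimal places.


Shape: circle
Radius r = 6.7 cm
Formula: A = pi * r^2
r^2 = 6.7^2 = 44.89
A = pi * 44.89
A = 141.03
141.03 cm^2


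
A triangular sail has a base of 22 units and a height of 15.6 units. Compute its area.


Shape: triangle
Base b = 22 units, Height h = 15.6 units
Formula: A = (1/2) * b * h
A = 0.5 * 22 * 15.6
A = 0.5 * 343.2
A = 171.6
171.6 units^2


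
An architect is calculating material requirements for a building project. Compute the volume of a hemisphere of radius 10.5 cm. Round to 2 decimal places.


Shape: hemisphere (half of a sphere)
Radius r = 10.5 cm
Formula: V = (1/2) * (4/3) * pi * r^3 = (2/3) * pi * r^3
r^3 = 1157.625
(2/3) * 1157.625 = 771.75
V = 771.75 * pi
V = 2424.52
2424.52 cm^3


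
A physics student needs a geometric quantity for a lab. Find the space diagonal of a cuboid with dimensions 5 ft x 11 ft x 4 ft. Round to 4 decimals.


Shape: rectangular box (space diagonal)
l = 5 ft, w = 11 ft, h = 4 ft
Visualize: the diagonal of the base, then a right triangle with that diagonal and the height.
Formula: d = sqrt(l^2 + w^2 + h^2)
l^2 + w^2 + h^2 = 25 + 121 + 16 = 162
d = sqrt(162)
d = 12.7279
12.7279 ft


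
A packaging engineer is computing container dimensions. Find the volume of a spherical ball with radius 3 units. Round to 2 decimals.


Shape: sphere
Radius r = 3 units
Formula: V = (4/3) * pi * r^3
r^3 = 27
(4/3) * 27 = 36
V = 36 * pi
V = 113.1
113.1 units^3


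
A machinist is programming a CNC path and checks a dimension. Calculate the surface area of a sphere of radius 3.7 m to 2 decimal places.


Shape: sphere
Radius r = 3.7 m
Formula: SA = 4 * pi * r^2
r^2 = 13.69
SA = 4 * pi * 13.69
SA = 54.76 * pi
SA = 172.03
172.03 m^2


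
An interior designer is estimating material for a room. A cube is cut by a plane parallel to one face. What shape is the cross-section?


Solid: cube
Cutting plane: parallel to one face
Visualize the intersection of the plane with the solid's surface.
The boundary of the cut region is a square.
square


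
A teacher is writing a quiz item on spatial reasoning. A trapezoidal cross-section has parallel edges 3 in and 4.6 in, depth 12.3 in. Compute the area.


Shape: trapezoid
Parallel sides a = 3 in, b = 4.6 in; Height h = 12.3 in
Formula: A = (a + b) * h / 2
a + b = 3 + 4.6 = 7.6
A = 7.6 * 12.3 / 2
A = 93.48 / 2
A = 46.74
46.74 in^2


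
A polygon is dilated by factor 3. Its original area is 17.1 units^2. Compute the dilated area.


Linear scale factor k = 3
Original area = 17.1 units^2
Rule: under a linear scaling by k, areas scale by k^2.
k^2 = 3^2 = 9
New area = 17.1 * 9
New area = 153.9
153.9 units^2


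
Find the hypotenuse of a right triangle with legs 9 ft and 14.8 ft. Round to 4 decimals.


Shape: right triangle
Legs a = 9 ft, b = 14.8 ft
Formula: c = sqrt(a^2 + b^2)
a^2 = 81, b^2 = 219.04
a^2 + b^2 = 300.04
c = sqrt(300.04)
c = 17.3217
17.3217 ft


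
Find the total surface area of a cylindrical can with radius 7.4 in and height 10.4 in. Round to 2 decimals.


Shape: closed cylinder
Radius r = 7.4 in, Height h = 10.4 in
Formula: SA = 2*pi*r^2 + 2*pi*r*h = 2*pi*r*(r + h)
r + h = 17.8
2 * r * (r + h) = 2 * 7.4 * 17.8 = 263.44
SA = 263.44 * pi
SA = 827.62
827.62 in^2


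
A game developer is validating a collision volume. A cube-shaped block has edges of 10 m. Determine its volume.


Shape: cube
Side s = 10 m
Formula: V = s^3
V = 10 * 10 * 10
V = 100 * 10
V = 1000
1000 m^3


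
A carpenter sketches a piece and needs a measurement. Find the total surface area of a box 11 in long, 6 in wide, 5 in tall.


Shape: rectangular prism
l = 11 in, w = 6 in, h = 5 in
Formula: SA = 2(lw + lh + wh)
lw = 66, lh = 55, wh = 30
lw + lh + wh = 151
SA = 2 * 151
SA = 302
302 in^2


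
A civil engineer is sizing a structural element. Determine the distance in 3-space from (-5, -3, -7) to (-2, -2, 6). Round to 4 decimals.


3D distance between two points
P1 = (-5, -3, -7), P2 = (-2, -2, 6)
Formula: d = sqrt((x2-x1)^2 + (y2-y1)^2 + (z2-z1)^2)
dx = -2 - -5 = 3
dy = -2 - -3 = 1
dz = 6 - -7 = 13
dx^2 + dy^2 + dz^2 = 9 + 1 + 169 = 179
d = sqrt(179)
d = 13.3791
13.3791 units


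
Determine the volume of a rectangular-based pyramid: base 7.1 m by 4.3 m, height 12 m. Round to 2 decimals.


Shape: rectangular pyramid
Base: 7.1 m x 4.3 m, Height h = 12 m
Formula: V = (1/3) * base_area * h
base_area = 7.1 * 4.3 = 30.53
base_area * h = 30.53 * 12 = 366.36
V = 366.36 / 3
V = 122.12
122.12 m^3


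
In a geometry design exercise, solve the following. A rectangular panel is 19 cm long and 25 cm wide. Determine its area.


Shape: rectangle
Length l = 19 cm, Width w = 25 cm
Formula: A = l * w
A = 19 * 25
A = 475
475 cm^2


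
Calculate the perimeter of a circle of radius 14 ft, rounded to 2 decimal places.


Shape: circle
Radius r = 14 ft
Formula: C = 2 * pi * r
C = 2 * pi * 14
C = 28 * pi
C = 87.96
87.96 ft


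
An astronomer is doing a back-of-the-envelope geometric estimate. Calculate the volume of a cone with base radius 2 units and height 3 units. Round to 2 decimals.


Shape: cone
Radius r = 2 units, Height h = 3 units
Formula: V = (1/3) * pi * r^2 * h
r^2 = 4
pi * r^2 * h = pi * 4 * 3 = 12 * pi
V = 12 * pi / 3
V = 12.57
12.57 units^3


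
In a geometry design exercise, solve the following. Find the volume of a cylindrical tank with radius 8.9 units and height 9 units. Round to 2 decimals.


Shape: cylinder
Radius r = 8.9 units, Height h = 9 units
Formula: V = pi * r^2 * h
r^2 = 79.21
V = pi * 79.21 * 9
V = 712.89 * pi
V = 2239.61
2239.61 units^3


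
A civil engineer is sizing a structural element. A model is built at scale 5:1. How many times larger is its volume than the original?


Linear scale factor k = 5
Rule: under a linear scaling by k, volumes scale by k^3.
k^3 = 5 * 5 * 5
k^3 = 25 * 5
k^3 = 125
Volume scales by a factor of 125.
125 (dimensionless)


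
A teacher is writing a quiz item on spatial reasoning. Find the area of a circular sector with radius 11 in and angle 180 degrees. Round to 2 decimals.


Shape: circular sector
Radius r = 11 in, Angle = 180 degrees
Formula: A = (angle/360) * pi * r^2
r^2 = 121
Fraction of circle = 180/360
A = (180/360) * pi * 121
A = 60.5 * pi
A = 190.07
190.07 in^2


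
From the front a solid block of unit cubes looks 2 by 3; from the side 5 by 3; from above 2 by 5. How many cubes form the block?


Orthographic views of a solid rectangular block:
Front view 2 x 3 -> length = 2, height = 3
Side view 5 x 3 -> width = 5, height = 3 (consistent)
Top view 2 x 5 -> confirms length = 2, width = 5
The block is 2 x 5 x 3.
Total unit cubes = 2 * 5 * 3 = 30
30 unit cubes


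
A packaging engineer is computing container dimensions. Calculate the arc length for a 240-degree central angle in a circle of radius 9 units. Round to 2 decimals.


Shape: circular arc
Radius r = 9 units, Angle = 240 degrees
Formula: L = (angle/360) * 2 * pi * r
2 * pi * r = 18 * pi
L = (240/360) * 18 * pi
L = 12 * pi
L = 37.7
37.7 units


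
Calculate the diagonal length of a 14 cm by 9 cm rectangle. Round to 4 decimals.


Shape: rectangle (diagonal via Pythagoras)
Sides: 14 cm and 9 cm
Formula: d = sqrt(l^2 + w^2)
l^2 = 196, w^2 = 81
l^2 + w^2 = 277
d = sqrt(277)
d = 16.6433
16.6433 cm


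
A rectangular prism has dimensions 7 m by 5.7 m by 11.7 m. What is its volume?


Shape: rectangular prism
l = 7 m, w = 5.7 m, h = 11.7 m
Formula: V = l * w * h
V = 7 * 5.7 * 11.7
V = 39.9 * 11.7
V = 466.83
466.83 m^3


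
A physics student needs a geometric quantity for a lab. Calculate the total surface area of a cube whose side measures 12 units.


Shape: cube
Side s = 12 units
A cube has 6 square faces.
Formula: SA = 6 * s^2
s^2 = 144
SA = 6 * 144
SA = 864
864 units^2


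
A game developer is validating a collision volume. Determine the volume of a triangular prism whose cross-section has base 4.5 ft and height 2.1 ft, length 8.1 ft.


Shape: triangular prism
Triangle base = 4.5 ft, triangle height = 2.1 ft, prism length L = 8.1 ft
Formula: V = (1/2 * b * h_tri) * L
Cross-section area = 0.5 * 4.5 * 2.1 = 4.725
V = 4.725 * 8.1
V = 38.2725
38.2725 ft^3


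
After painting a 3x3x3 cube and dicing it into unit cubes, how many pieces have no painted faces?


Large cube: 3 x 3 x 3, cut into unit cubes.
n = 3, so n - 2 = 1
Unpainted cubes form the interior (n - 2)^3 block.
(n - 2)^3 = 1^3 = 1
1 unit cubes


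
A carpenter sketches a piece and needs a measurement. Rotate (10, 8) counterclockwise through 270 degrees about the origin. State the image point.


Transformation: rotation about the origin
Original point: (10, 8)
Rule for 270 deg counterclockwise: (x, y) -> (y, -x)
Apply: (10, 8) -> (8, -10)
(8, -10)


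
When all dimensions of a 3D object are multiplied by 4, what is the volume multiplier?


Linear scale factor k = 4
Rule: under a linear scaling by k, volumes scale by k^3.
k^3 = 4 * 4 * 4
k^3 = 16 * 4
k^3 = 64
Volume scales by a factor of 64.
64 (dimensionless)


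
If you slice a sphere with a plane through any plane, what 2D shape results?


Solid: sphere
Cutting plane: through any plane
Visualize the intersection of the plane with the solid's surface.
The boundary of the cut region is a circle.
circle


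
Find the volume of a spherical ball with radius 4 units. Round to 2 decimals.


Shape: sphere
Radius r = 4 units
Formula: V = (4/3) * pi * r^3
r^3 = 64
(4/3) * 64 = 85.333333
V = 85.333333 * pi
V = 268.08
268.08 units^3


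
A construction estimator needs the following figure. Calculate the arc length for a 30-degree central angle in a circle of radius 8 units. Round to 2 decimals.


Shape: circular arc
Radius r = 8 units, Angle = 30 degrees
Formula: L = (angle/360) * 2 * pi * r
2 * pi * r = 16 * pi
L = (30/360) * 16 * pi
L = 1.333333 * pi
L = 4.19
4.19 units


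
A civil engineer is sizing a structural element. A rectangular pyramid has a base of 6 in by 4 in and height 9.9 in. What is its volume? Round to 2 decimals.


Shape: rectangular pyramid
Base: 6 in x 4 in, Height h = 9.9 in
Formula: V = (1/3) * base_area * h
base_area = 6 * 4 = 24
base_area * h = 24 * 9.9 = 237.6
V = 237.6 / 3
V = 79.2
79.2 in^3


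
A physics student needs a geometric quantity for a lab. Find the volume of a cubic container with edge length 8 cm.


Shape: cube
Side s = 8 cm
Formula: V = s^3
V = 8 * 8 * 8
V = 64 * 8
V = 512
512 cm^3


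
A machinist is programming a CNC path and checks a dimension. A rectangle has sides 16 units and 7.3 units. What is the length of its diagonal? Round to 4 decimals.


Shape: rectangle (diagonal via Pythagoras)
Sides: 16 units and 7.3 units
Formula: d = sqrt(l^2 + w^2)
l^2 = 256, w^2 = 53.29
l^2 + w^2 = 309.29
d = sqrt(309.29)
d = 17.5866
17.5866 units


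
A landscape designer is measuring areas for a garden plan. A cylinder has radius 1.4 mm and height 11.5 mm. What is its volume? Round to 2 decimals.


Shape: cylinder
Radius r = 1.4 mm, Height h = 11.5 mm
Formula: V = pi * r^2 * h
r^2 = 1.96
V = pi * 1.96 * 11.5
V = 22.54 * pi
V = 70.81
70.81 mm^3


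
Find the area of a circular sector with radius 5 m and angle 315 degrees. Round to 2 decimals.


Shape: circular sector
Radius r = 5 m, Angle = 315 degrees
Formula: A = (angle/360) * pi * r^2
r^2 = 25
Fraction of circle = 315/360
A = (315/360) * pi * 25
A = 21.875 * pi
A = 68.72
68.72 m^2


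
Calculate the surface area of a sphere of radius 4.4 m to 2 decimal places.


Shape: sphere
Radius r = 4.4 m
Formula: SA = 4 * pi * r^2
r^2 = 19.36
SA = 4 * pi * 19.36
SA = 77.44 * pi
SA = 243.28
243.28 m^2


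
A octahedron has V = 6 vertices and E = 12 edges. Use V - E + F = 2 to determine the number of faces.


Polyhedron: octahedron
Euler's formula for convex polyhedra: V - E + F = 2
Given: V = 6 vertices and E = 12 edges
Solve for F:
F = 2 + E - V = 2 + 12 - 6 = 8
8 faces


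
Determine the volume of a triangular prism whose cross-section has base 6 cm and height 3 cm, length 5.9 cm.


Shape: triangular prism
Triangle base = 6 cm, triangle height = 3 cm, prism length L = 5.9 cm
Formula: V = (1/2 * b * h_tri) * L
Cross-section area = 0.5 * 6 * 3 = 9
V = 9 * 5.9
V = 53.1
53.1 cm^3


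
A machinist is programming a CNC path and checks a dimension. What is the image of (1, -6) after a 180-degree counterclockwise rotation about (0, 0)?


Transformation: rotation about the origin
Original point: (1, -6)
Rule for 180 deg: (x, y) -> (-x, -y)
Apply: (1, -6) -> (-1, 6)
(-1, 6)


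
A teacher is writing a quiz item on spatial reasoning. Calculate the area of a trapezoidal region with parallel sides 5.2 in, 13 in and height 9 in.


Shape: trapezoid
Parallel sides a = 5.2 in, b = 13 in; Height h = 9 in
Formula: A = (a + b) * h / 2
a + b = 5.2 + 13 = 18.2
A = 18.2 * 9 / 2
A = 163.8 / 2
A = 81.9
81.9 in^2


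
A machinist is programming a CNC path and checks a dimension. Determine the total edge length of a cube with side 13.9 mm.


Shape: cube
Side s = 13.9 mm
A cube has 12 edges, all equal.
Formula: total edge length = 12 * s
Total = 12 * 13.9
Total = 166.8
166.8 mm


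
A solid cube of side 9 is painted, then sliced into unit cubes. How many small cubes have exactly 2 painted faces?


Large cube: 9 x 9 x 9, cut into unit cubes.
n = 9, so n - 2 = 7
Cubes with 2 painted faces lie along the edges, excluding corners.
A cube has 12 edges; each contributes (n - 2) = 7 such cubes.
Count = 12 * 7 = 84
84 unit cubes


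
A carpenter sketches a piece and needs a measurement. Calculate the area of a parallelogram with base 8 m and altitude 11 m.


Shape: parallelogram
Base b = 8 m, Height h = 11 m
Formula: A = b * h
A = 8 * 11
A = 88
88 m^2


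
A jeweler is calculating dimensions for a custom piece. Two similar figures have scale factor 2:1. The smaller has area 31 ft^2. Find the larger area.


Linear scale factor k = 2
Original area = 31 ft^2
Rule: under a linear scaling by k, areas scale by k^2.
k^2 = 2^2 = 4
New area = 31 * 4
New area = 124
124 ft^2


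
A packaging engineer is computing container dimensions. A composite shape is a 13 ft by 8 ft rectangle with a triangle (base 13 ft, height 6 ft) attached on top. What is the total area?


Composite shape: rectangle + triangle
Rectangle area = 13 * 8 = 104
Triangle area = 0.5 * 13 * 6 = 39
Total = 104 + 39
Total = 143
143 ft^2


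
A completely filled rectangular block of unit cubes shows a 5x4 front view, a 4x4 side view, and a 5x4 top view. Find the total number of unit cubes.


Orthographic views of a solid rectangular block:
Front view 5 x 4 -> length = 5, height = 4
Side view 4 x 4 -> width = 4, height = 4 (consistent)
Top view 5 x 4 -> confirms length = 5, width = 4
The block is 5 x 4 x 4.
Total unit cubes = 5 * 4 * 4 = 80
80 unit cubes


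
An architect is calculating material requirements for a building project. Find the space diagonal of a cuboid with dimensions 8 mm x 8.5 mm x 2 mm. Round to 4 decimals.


Shape: rectangular box (space diagonal)
l = 8 mm, w = 8.5 mm, h = 2 mm
Visualize: the diagonal of the base, then a right triangle with that diagonal and the height.
Formula: d = sqrt(l^2 + w^2 + h^2)
l^2 + w^2 + h^2 = 64 + 72.25 + 4 = 140.25
d = sqrt(140.25)
d = 11.8427
11.8427 mm


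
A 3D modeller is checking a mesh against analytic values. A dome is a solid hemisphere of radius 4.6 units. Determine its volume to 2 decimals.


Shape: hemisphere (half of a sphere)
Radius r = 4.6 units
Formula: V = (1/2) * (4/3) * pi * r^3 = (2/3) * pi * r^3
r^3 = 97.336
(2/3) * 97.336 = 64.890667
V = 64.890667 * pi
V = 203.86
203.86 units^3


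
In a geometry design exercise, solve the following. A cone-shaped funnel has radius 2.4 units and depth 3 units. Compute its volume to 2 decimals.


Shape: cone
Radius r = 2.4 units, Height h = 3 units
Formula: V = (1/3) * pi * r^2 * h
r^2 = 5.76
pi * r^2 * h = pi * 5.76 * 3 = 17.28 * pi
V = 17.28 * pi / 3
V = 18.1
18.1 units^3


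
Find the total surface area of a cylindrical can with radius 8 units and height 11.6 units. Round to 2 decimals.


Shape: closed cylinder
Radius r = 8 units, Height h = 11.6 units
Formula: SA = 2*pi*r^2 + 2*pi*r*h = 2*pi*r*(r + h)
r + h = 19.6
2 * r * (r + h) = 2 * 8 * 19.6 = 313.6
SA = 313.6 * pi
SA = 985.2
985.2 units^2


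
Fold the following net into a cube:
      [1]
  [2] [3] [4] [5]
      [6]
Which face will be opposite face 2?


Net: cross layout. Take square 3 as the base (bottom).
Fold the four squares in the horizontal row up around 3: 2 -> left, 4 -> right, 5 wraps to the top.
Fold 1 and 6 up from 3: 1 -> back, 6 -> front.
Opposite pairs are therefore: (1, 6), (2, 4), (3, 5).
Face 2 is opposite face 4.
face 4


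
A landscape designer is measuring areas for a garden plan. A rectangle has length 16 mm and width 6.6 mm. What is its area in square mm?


Shape: rectangle
Length l = 16 mm, Width w = 6.6 mm
Formula: A = l * w
A = 16 * 6.6
A = 105.6
105.6 mm^2


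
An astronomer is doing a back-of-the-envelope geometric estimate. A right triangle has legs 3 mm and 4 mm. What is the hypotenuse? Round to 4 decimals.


Shape: right triangle
Legs a = 3 mm, b = 4 mm
Formula: c = sqrt(a^2 + b^2)
a^2 = 9, b^2 = 16
a^2 + b^2 = 25
c = sqrt(25)
c = 5.0
5 mm


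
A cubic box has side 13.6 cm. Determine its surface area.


Shape: cube
Side s = 13.6 cm
A cube has 6 square faces.
Formula: SA = 6 * s^2
s^2 = 184.96
SA = 6 * 184.96
SA = 1109.76
1109.76 cm^2


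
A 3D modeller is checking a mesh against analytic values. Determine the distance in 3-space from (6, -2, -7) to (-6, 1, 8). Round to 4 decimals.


3D distance between two points
P1 = (6, -2, -7), P2 = (-6, 1, 8)
Formula: d = sqrt((x2-x1)^2 + (y2-y1)^2 + (z2-z1)^2)
dx = -6 - 6 = -12
dy = 1 - -2 = 3
dz = 8 - -7 = 15
dx^2 + dy^2 + dz^2 = 144 + 9 + 225 = 378
d = sqrt(378)
d = 19.4422
19.4422 units


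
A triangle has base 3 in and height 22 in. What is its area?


Shape: triangle
Base b = 3 in, Height h = 22 in
Formula: A = (1/2) * b * h
A = 0.5 * 3 * 22
A = 0.5 * 66
A = 33
33 in^2


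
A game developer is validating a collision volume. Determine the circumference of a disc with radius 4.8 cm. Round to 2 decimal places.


Shape: circle
Radius r = 4.8 cm
Formula: C = 2 * pi * r
C = 2 * pi * 4.8
C = 9.6 * pi
C = 30.16
30.16 cm


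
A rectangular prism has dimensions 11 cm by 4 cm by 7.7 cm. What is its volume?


Shape: rectangular prism
l = 11 cm, w = 4 cm, h = 7.7 cm
Formula: V = l * w * h
V = 11 * 4 * 7.7
V = 44 * 7.7
V = 338.8
338.8 cm^3


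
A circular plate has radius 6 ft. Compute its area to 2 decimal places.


Shape: circle
Radius r = 6 ft
Formula: A = pi * r^2
r^2 = 6^2 = 36
A = pi * 36
A = 113.1
113.1 ft^2


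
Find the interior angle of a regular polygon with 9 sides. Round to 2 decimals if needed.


Shape: regular nonagon (9 sides)
Formula: interior angle = (n - 2) * 180 / n
(n - 2) = 7
(n - 2) * 180 = 1260
angle = 1260 / 9
angle = 140
140 degrees


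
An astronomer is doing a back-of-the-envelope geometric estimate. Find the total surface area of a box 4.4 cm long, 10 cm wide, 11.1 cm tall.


Shape: rectangular prism
l = 4.4 cm, w = 10 cm, h = 11.1 cm
Formula: SA = 2(lw + lh + wh)
lw = 44, lh = 48.84, wh = 111
lw + lh + wh = 203.84
SA = 2 * 203.84
SA = 407.68
407.68 cm^2


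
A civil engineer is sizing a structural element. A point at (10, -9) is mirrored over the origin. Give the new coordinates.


Transformation: reflection
Original point: (10, -9)
Rule for reflection through the origin: (x, y) -> (-x, -y)
Apply: (10, -9) -> (-10, 9)
(-10, 9)


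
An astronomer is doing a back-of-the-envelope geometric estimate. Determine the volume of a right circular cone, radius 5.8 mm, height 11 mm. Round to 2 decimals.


Shape: cone
Radius r = 5.8 mm, Height h = 11 mm
Formula: V = (1/3) * pi * r^2 * h
r^2 = 33.64
pi * r^2 * h = pi * 33.64 * 11 = 370.04 * pi
V = 370.04 * pi / 3
V = 387.5
387.5 mm^3


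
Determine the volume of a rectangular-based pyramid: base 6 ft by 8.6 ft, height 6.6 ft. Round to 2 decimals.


Shape: rectangular pyramid
Base: 6 ft x 8.6 ft, Height h = 6.6 ft
Formula: V = (1/3) * base_area * h
base_area = 6 * 8.6 = 51.6
base_area * h = 51.6 * 6.6 = 340.56
V = 340.56 / 3
V = 113.52
113.52 ft^3


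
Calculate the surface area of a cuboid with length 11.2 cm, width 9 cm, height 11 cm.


Shape: rectangular prism
l = 11.2 cm, w = 9 cm, h = 11 cm
Formula: SA = 2(lw + lh + wh)
lw = 100.8, lh = 123.2, wh = 99
lw + lh + wh = 323
SA = 2 * 323
SA = 646
646 cm^2


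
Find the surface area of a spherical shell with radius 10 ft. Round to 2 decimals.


Shape: sphere
Radius r = 10 ft
Formula: SA = 4 * pi * r^2
r^2 = 100
SA = 4 * pi * 100
SA = 400 * pi
SA = 1256.64
1256.64 ft^2


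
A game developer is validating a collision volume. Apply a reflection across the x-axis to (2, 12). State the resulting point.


Transformation: reflection
Original point: (2, 12)
Rule for reflection over the x-axis: (x, y) -> (x, -y)
Apply: (2, 12) -> (2, -12)
(2, -12)


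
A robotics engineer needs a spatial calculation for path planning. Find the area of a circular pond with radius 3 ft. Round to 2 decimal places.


Shape: circle
Radius r = 3 ft
Formula: A = pi * r^2
r^2 = 3^2 = 9
A = pi * 9
A = 28.27
28.27 ft^2


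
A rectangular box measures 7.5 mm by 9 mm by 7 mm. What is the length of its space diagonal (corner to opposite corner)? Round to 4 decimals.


Shape: rectangular box (space diagonal)
l = 7.5 mm, w = 9 mm, h = 7 mm
Visualize: the diagonal of the base, then a right triangle with that diagonal and the height.
Formula: d = sqrt(l^2 + w^2 + h^2)
l^2 + w^2 + h^2 = 56.25 + 81 + 49 = 186.25
d = sqrt(186.25)
d = 13.6473
13.6473 mm


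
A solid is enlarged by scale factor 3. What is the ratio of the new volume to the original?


Linear scale factor k = 3
Rule: under a linear scaling by k, volumes scale by k^3.
k^3 = 3 * 3 * 3
k^3 = 9 * 3
k^3 = 27
Volume scales by a factor of 27.
27 (dimensionless)


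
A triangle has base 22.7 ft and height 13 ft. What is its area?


Shape: triangle
Base b = 22.7 ft, Height h = 13 ft
Formula: A = (1/2) * b * h
A = 0.5 * 22.7 * 13
A = 0.5 * 295.1
A = 147.55
147.55 ft^2


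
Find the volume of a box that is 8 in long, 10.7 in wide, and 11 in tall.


Shape: rectangular prism
l = 8 in, w = 10.7 in, h = 11 in
Formula: V = l * w * h
V = 8 * 10.7 * 11
V = 85.6 * 11
V = 941.6
941.6 in^3


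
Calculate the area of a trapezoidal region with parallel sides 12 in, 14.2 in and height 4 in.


Shape: trapezoid
Parallel sides a = 12 in, b = 14.2 in; Height h = 4 in
Formula: A = (a + b) * h / 2
a + b = 12 + 14.2 = 26.2
A = 26.2 * 4 / 2
A = 104.8 / 2
A = 52.4
52.4 in^2


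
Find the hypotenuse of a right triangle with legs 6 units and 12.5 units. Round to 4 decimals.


Shape: right triangle
Legs a = 6 units, b = 12.5 units
Formula: c = sqrt(a^2 + b^2)
a^2 = 36, b^2 = 156.25
a^2 + b^2 = 192.25
c = sqrt(192.25)
c = 13.8654
13.8654 units


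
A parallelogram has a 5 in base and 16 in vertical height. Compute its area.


Shape: parallelogram
Base b = 5 in, Height h = 16 in
Formula: A = b * h
A = 5 * 16
A = 80
80 in^2


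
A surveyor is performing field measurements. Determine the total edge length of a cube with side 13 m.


Shape: cube
Side s = 13 m
A cube has 12 edges, all equal.
Formula: total edge length = 12 * s
Total = 12 * 13
Total = 156
156 m


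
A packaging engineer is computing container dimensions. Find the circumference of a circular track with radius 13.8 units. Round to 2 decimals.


Shape: circle
Radius r = 13.8 units
Formula: C = 2 * pi * r
C = 2 * pi * 13.8
C = 27.6 * pi
C = 86.71
86.71 units


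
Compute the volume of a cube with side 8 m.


Shape: cube
Side s = 8 m
Formula: V = s^3
V = 8 * 8 * 8
V = 64 * 8
V = 512
512 m^3


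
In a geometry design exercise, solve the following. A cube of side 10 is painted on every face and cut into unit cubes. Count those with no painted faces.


Large cube: 10 x 10 x 10, cut into unit cubes.
n = 10, so n - 2 = 8
Unpainted cubes form the interior (n - 2)^3 block.
(n - 2)^3 = 8^3 = 512
512 unit cubes


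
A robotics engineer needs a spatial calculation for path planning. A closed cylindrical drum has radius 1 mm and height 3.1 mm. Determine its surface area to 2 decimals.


Shape: closed cylinder
Radius r = 1 mm, Height h = 3.1 mm
Formula: SA = 2*pi*r^2 + 2*pi*r*h = 2*pi*r*(r + h)
r + h = 4.1
2 * r * (r + h) = 2 * 1 * 4.1 = 8.2
SA = 8.2 * pi
SA = 25.76
25.76 mm^2


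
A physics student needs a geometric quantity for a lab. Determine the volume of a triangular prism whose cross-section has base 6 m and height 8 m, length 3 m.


Shape: triangular prism
Triangle base = 6 m, triangle height = 8 m, prism length L = 3 m
Formula: V = (1/2 * b * h_tri) * L
Cross-section area = 0.5 * 6 * 8 = 24
V = 24 * 3
V = 72
72 m^3


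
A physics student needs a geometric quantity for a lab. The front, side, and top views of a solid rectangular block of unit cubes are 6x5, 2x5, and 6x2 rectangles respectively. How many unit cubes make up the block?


Orthographic views of a solid rectangular block:
Front view 6 x 5 -> length = 6, height = 5
Side view 2 x 5 -> width = 2, height = 5 (consistent)
Top view 6 x 2 -> confirms length = 6, width = 2
The block is 6 x 2 x 5.
Total unit cubes = 6 * 2 * 5 = 60
60 unit cubes


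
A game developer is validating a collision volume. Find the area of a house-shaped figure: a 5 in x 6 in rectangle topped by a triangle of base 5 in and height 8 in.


Composite shape: rectangle + triangle
Rectangle area = 5 * 6 = 30
Triangle area = 0.5 * 5 * 8 = 20
Total = 30 + 20
Total = 50
50 in^2


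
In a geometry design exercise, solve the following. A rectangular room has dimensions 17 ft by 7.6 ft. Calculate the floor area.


Shape: rectangle
Length l = 17 ft, Width w = 7.6 ft
Formula: A = l * w
A = 17 * 7.6
A = 129.2
129.2 ft^2


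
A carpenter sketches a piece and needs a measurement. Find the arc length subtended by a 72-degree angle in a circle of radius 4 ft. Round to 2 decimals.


Shape: circular arc
Radius r = 4 ft, Angle = 72 degrees
Formula: L = (angle/360) * 2 * pi * r
2 * pi * r = 8 * pi
L = (72/360) * 8 * pi
L = 1.6 * pi
L = 5.03
5.03 ft


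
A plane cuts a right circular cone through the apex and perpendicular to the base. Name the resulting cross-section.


Solid: right circular cone
Cutting plane: through the apex and perpendicular to the base
Visualize the intersection of the plane with the solid's surface.
The boundary of the cut region is a isosceles triangle.
isosceles triangle


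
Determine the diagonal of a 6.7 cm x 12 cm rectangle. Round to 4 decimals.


Shape: rectangle (diagonal via Pythagoras)
Sides: 6.7 cm and 12 cm
Formula: d = sqrt(l^2 + w^2)
l^2 = 44.89, w^2 = 144
l^2 + w^2 = 188.89
d = sqrt(188.89)
d = 13.7437
13.7437 cm


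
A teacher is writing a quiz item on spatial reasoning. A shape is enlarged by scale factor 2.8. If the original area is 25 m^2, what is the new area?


Linear scale factor k = 2.8
Original area = 25 m^2
Rule: under a linear scaling by k, areas scale by k^2.
k^2 = 2.8^2 = 7.84
New area = 25 * 7.84
New area = 196
196 m^2


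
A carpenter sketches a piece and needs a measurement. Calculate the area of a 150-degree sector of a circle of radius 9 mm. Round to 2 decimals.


Shape: circular sector
Radius r = 9 mm, Angle = 150 degrees
Formula: A = (angle/360) * pi * r^2
r^2 = 81
Fraction of circle = 150/360
A = (150/360) * pi * 81
A = 33.75 * pi
A = 106.03
106.03 mm^2


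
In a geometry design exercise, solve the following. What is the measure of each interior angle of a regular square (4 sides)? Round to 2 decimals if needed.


Shape: regular square (4 sides)
Formula: interior angle = (n - 2) * 180 / n
(n - 2) = 2
(n - 2) * 180 = 360
angle = 360 / 4
angle = 90
90 degrees


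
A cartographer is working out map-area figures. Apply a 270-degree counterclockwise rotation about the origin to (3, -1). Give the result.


Transformation: rotation about the origin
Original point: (3, -1)
Rule for 270 deg counterclockwise: (x, y) -> (y, -x)
Apply: (3, -1) -> (-1, -3)
(-1, -3)


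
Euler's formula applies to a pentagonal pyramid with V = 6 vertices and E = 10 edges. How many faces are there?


Polyhedron: pentagonal pyramid
Euler's formula for convex polyhedra: V - E + F = 2
Given: V = 6 vertices and E = 10 edges
Solve for F:
F = 2 + E - V = 2 + 10 - 6 = 6
6 faces


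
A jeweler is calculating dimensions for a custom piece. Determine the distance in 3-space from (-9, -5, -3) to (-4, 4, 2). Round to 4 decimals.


3D distance between two points
P1 = (-9, -5, -3), P2 = (-4, 4, 2)
Formula: d = sqrt((x2-x1)^2 + (y2-y1)^2 + (z2-z1)^2)
dx = -4 - -9 = 5
dy = 4 - -5 = 9
dz = 2 - -3 = 5
dx^2 + dy^2 + dz^2 = 25 + 81 + 25 = 131
d = sqrt(131)
d = 11.4455
11.4455 units


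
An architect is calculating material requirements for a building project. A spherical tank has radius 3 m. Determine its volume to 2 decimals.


Shape: sphere
Radius r = 3 m
Formula: V = (4/3) * pi * r^3
r^3 = 27
(4/3) * 27 = 36
V = 36 * pi
V = 113.1
113.1 m^3


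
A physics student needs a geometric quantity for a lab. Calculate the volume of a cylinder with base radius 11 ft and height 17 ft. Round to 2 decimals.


Shape: cylinder
Radius r = 11 ft, Height h = 17 ft
Formula: V = pi * r^2 * h
r^2 = 121
V = pi * 121 * 17
V = 2057 * pi
V = 6462.26
6462.26 ft^3


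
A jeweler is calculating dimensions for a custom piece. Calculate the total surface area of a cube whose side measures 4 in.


Shape: cube
Side s = 4 in
A cube has 6 square faces.
Formula: SA = 6 * s^2
s^2 = 16
SA = 6 * 16
SA = 96
96 in^2


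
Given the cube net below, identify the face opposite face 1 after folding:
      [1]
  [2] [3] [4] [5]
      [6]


Net: cross layout. Take square 3 as the base (bottom).
Fold the four squares in the horizontal row up around 3: 2 -> left, 4 -> right, 5 wraps to the top.
Fold 1 and 6 up from 3: 1 -> back, 6 -> front.
Opposite pairs are therefore: (1, 6), (2, 4), (3, 5).
Face 1 is opposite face 6.
face 6


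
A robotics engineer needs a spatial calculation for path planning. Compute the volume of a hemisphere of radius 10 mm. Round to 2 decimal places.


Shape: hemisphere (half of a sphere)
Radius r = 10 mm
Formula: V = (1/2) * (4/3) * pi * r^3 = (2/3) * pi * r^3
r^3 = 1000
(2/3) * 1000 = 666.666667
V = 666.666667 * pi
V = 2094.4
2094.4 mm^3


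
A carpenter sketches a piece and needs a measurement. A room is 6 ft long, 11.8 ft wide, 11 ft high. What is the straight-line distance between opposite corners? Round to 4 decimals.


Shape: rectangular box (space diagonal)
l = 6 ft, w = 11.8 ft, h = 11 ft
Visualize: the diagonal of the base, then a right triangle with that diagonal and the height.
Formula: d = sqrt(l^2 + w^2 + h^2)
l^2 + w^2 + h^2 = 36 + 139.24 + 121 = 296.24
d = sqrt(296.24)
d = 17.2116
17.2116 ft
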